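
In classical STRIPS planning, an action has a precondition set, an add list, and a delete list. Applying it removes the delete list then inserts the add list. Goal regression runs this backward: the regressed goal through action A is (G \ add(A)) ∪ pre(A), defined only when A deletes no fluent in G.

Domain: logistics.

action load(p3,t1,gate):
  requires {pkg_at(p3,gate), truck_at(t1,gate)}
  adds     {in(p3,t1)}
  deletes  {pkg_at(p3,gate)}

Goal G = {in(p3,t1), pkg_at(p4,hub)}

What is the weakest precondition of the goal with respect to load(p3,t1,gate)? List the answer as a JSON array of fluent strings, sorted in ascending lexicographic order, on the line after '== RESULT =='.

Compute (G \ add) ∪ pre:
  G ∩ del = {}  (empty — regression defined)
  G \ add = {in(p3,t1), pkg_at(p4,hub)} \ {in(p3,t1)} = {pkg_at(p4,hub)}
  ∪ pre   = {pkg_at(p4,hub)} ∪ {pkg_at(p3,gate), truck_at(t1,gate)}
          = {pkg_at(p3,gate), pkg_at(p4,hub), truck_at(t1,gate)}

== RESULT ==
["pkg_at(p3,gate)", "pkg_at(p4,hub)", "truck_at(t1,gate)"]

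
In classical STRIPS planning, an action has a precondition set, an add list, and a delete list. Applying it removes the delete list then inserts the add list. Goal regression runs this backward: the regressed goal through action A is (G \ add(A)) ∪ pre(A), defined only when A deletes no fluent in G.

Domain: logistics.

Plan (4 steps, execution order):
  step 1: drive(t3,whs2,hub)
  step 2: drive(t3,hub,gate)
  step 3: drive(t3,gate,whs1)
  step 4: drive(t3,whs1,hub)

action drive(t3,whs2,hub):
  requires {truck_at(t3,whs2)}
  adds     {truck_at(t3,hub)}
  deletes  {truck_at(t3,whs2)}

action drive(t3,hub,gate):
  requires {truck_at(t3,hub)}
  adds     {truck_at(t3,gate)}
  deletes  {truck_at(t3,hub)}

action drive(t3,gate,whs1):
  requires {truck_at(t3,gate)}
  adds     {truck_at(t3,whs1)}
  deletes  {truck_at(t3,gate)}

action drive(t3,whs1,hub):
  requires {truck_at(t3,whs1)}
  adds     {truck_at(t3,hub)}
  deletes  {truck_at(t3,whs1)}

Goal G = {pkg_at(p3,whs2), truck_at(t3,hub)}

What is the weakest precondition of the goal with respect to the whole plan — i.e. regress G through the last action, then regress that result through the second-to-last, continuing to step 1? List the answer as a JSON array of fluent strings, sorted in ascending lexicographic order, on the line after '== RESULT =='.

Work backward from the goal:
  through step 4 (drive(t3,whs1,hub)): drop {truck_at(t3,hub)}, keep {pkg_at(p3,whs2)}, require {truck_at(t3,whs1)}
    → {pkg_at(p3,whs2), truck_at(t3,whs1)}
  through step 3 (drive(t3,gate,whs1)): drop {truck_at(t3,whs1)}, keep {pkg_at(p3,whs2)}, require {truck_at(t3,gate)}
    → {pkg_at(p3,whs2), truck_at(t3,gate)}
  through step 2 (drive(t3,hub,gate)): drop {truck_at(t3,gate)}, keep {pkg_at(p3,whs2)}, require {truck_at(t3,hub)}
    → {pkg_at(p3,whs2), truck_at(t3,hub)}
  through step 1 (drive(t3,whs2,hub)): drop {truck_at(t3,hub)}, keep {pkg_at(p3,whs2)}, require {truck_at(t3,whs2)}
    → {pkg_at(p3,whs2), truck_at(t3,whs2)}

== RESULT ==
["pkg_at(p3,whs2)", "truck_at(t3,whs2)"]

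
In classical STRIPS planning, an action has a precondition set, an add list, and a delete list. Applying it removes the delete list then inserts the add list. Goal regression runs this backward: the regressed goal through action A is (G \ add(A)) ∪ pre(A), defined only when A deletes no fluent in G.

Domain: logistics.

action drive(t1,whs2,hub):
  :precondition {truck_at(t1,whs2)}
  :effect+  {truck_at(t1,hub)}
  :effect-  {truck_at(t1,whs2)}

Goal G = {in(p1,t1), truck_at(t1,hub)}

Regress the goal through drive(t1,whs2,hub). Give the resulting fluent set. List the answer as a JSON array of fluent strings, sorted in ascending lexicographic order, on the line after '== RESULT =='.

Regress:
  G ∩ del = {}  (empty — regression defined)
  G \ add = {in(p1,t1), truck_at(t1,hub)} \ {truck_at(t1,hub)} = {in(p1,t1)}
  ∪ pre   = {in(p1,t1)} ∪ {truck_at(t1,whs2)}
          = {in(p1,t1), truck_at(t1,whs2)}

== RESULT ==
["in(p1,t1)", "truck_at(t1,whs2)"]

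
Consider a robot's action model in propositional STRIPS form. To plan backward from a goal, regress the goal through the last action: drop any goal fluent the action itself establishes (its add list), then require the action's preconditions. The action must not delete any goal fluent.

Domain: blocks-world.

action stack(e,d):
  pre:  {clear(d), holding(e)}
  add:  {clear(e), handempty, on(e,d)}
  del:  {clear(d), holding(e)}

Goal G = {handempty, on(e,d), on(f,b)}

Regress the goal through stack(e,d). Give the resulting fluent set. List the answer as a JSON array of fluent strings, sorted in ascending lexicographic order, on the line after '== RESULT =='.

Compute (G \ add) ∪ pre:
  G ∩ del = {}  (empty — regression defined)
  G \ add = {handempty, on(e,d), on(f,b)} \ {clear(e), handempty, on(e,d)} = {on(f,b)}
  ∪ pre   = {on(f,b)} ∪ {clear(d), holding(e)}
          = {clear(d), holding(e), on(f,b)}

== RESULT ==
["clear(d)", "holding(e)", "on(f,b)"]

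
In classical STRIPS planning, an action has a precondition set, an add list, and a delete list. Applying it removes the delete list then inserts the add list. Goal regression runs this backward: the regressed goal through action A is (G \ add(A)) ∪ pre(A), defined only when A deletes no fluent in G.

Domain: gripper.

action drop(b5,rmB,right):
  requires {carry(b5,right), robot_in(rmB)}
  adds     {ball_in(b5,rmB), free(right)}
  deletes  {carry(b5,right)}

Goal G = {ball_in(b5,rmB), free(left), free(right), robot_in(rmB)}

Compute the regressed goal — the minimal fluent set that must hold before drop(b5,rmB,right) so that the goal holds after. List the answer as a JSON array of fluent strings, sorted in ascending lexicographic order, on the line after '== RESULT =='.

Compute (G \ add) ∪ pre:
  G ∩ del = {}  (empty — regression defined)
  G \ add = {ball_in(b5,rmB), free(left), free(right), robot_in(rmB)} \ {ball_in(b5,rmB), free(right)} = {free(left), robot_in(rmB)}
  ∪ pre   = {free(left), robot_in(rmB)} ∪ {carry(b5,right), robot_in(rmB)}
          = {carry(b5,right), free(left), robot_in(rmB)}

== RESULT ==
["carry(b5,right)", "free(left)", "robot_in(rmB)"]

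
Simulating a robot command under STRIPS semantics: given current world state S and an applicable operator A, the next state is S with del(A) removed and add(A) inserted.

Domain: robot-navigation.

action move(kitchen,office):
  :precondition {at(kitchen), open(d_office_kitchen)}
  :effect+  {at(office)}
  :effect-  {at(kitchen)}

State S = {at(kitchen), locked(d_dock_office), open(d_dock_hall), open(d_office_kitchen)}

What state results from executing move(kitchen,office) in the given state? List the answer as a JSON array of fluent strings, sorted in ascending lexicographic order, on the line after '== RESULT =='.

Compute (S \ del) ∪ add:
  pre ⊆ S: {at(kitchen), open(d_office_kitchen)} ⊆ S  — applicable
  S \ del = {locked(d_dock_office), open(d_dock_hall), open(d_office_kitchen)}
  ∪ add   = {at(office), locked(d_dock_office), open(d_dock_hall), open(d_office_kitchen)}

== RESULT ==
["at(office)", "locked(d_dock_office)", "open(d_dock_hall)", "open(d_office_kitchen)"]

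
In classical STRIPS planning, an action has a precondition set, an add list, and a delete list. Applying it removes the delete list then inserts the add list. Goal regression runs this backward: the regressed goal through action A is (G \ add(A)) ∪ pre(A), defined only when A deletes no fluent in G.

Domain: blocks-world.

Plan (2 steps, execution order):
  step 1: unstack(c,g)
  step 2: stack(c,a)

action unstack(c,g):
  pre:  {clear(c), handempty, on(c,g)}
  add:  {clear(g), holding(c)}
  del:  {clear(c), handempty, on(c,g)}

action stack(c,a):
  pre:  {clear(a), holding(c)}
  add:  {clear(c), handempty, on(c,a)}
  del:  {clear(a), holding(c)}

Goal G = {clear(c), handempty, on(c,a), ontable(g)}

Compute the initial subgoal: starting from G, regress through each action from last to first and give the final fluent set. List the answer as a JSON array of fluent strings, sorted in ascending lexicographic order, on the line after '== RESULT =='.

Work backward from the goal:
  through step 2 (stack(c,a)): drop {clear(c), handempty, on(c,a)}, keep {ontable(g)}, require {clear(a), holding(c)}
    → {clear(a), holding(c), ontable(g)}
  through step 1 (unstack(c,g)): drop {holding(c)}, keep {clear(a), ontable(g)}, require {clear(c), handempty, on(c,g)}
    → {clear(a), clear(c), handempty, on(c,g), ontable(g)}

== RESULT ==
["clear(a)", "clear(c)", "handempty", "on(c,g)", "ontable(g)"]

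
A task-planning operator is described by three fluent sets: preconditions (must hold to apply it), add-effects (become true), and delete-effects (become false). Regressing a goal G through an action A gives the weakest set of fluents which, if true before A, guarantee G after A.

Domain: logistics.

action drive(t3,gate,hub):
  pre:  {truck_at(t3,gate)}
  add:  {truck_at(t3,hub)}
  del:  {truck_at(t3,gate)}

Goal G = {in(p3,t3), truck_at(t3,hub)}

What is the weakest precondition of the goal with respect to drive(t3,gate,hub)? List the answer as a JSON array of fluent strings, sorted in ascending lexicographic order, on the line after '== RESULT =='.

Regress:
  G ∩ del = {}  (empty — regression defined)
  G \ add = {in(p3,t3), truck_at(t3,hub)} \ {truck_at(t3,hub)} = {in(p3,t3)}
  ∪ pre   = {in(p3,t3)} ∪ {truck_at(t3,gate)}
          = {in(p3,t3), truck_at(t3,gate)}

== RESULT ==
["in(p3,t3)", "truck_at(t3,gate)"]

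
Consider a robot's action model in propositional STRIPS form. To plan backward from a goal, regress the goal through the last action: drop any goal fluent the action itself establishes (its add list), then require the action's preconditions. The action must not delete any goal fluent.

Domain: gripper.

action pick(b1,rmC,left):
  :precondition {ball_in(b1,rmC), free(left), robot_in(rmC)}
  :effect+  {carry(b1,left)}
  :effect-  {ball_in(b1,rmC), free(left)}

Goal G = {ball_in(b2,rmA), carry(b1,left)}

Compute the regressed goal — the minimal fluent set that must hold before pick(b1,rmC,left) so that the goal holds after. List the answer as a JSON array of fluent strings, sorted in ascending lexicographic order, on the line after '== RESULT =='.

Compute (G \ add) ∪ pre:
  G ∩ del = {}  (empty — regression defined)
  G \ add = {ball_in(b2,rmA), carry(b1,left)} \ {carry(b1,left)} = {ball_in(b2,rmA)}
  ∪ pre   = {ball_in(b2,rmA)} ∪ {ball_in(b1,rmC), free(left), robot_in(rmC)}
          = {ball_in(b1,rmC), ball_in(b2,rmA), free(left), robot_in(rmC)}

== RESULT ==
["ball_in(b1,rmC)", "ball_in(b2,rmA)", "free(left)", "robot_in(rmC)"]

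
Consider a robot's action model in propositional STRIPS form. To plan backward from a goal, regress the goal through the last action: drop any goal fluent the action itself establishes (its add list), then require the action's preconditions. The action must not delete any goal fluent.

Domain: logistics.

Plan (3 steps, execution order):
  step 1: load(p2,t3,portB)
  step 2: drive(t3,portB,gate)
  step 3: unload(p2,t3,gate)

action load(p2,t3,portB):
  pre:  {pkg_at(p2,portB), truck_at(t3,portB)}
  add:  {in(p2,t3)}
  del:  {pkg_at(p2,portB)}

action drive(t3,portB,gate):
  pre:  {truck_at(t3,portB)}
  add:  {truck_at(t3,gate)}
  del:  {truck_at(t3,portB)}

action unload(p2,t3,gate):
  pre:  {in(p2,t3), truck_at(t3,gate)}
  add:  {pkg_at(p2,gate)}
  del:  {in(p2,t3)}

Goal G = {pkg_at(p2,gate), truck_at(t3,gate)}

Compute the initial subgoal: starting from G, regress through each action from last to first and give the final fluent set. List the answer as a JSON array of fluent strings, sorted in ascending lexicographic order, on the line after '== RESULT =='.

Work backward from the goal:
  through step 3 (unload(p2,t3,gate)): drop {pkg_at(p2,gate)}, keep {truck_at(t3,gate)}, require {in(p2,t3), truck_at(t3,gate)}
    → {in(p2,t3), truck_at(t3,gate)}
  through step 2 (drive(t3,portB,gate)): drop {truck_at(t3,gate)}, keep {in(p2,t3)}, require {truck_at(t3,portB)}
    → {in(p2,t3), truck_at(t3,portB)}
  through step 1 (load(p2,t3,portB)): drop {in(p2,t3)}, keep {truck_at(t3,portB)}, require {pkg_at(p2,portB), truck_at(t3,portB)}
    → {pkg_at(p2,portB), truck_at(t3,portB)}

== RESULT ==
["pkg_at(p2,portB)", "truck_at(t3,portB)"]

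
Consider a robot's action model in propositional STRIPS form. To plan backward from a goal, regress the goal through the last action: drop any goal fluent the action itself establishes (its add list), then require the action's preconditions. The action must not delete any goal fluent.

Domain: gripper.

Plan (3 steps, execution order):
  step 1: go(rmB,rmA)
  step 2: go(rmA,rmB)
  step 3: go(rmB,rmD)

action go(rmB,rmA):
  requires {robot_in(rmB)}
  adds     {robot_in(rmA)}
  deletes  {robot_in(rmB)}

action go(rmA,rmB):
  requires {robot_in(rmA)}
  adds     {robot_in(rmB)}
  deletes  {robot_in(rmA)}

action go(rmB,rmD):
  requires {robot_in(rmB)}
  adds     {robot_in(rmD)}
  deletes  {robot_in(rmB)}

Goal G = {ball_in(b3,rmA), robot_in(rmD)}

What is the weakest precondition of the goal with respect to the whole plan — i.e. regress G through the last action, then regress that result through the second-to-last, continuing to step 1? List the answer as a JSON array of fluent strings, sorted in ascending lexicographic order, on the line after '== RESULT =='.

Regress step by step:
  through step 3 (go(rmB,rmD)): drop {robot_in(rmD)}, keep {ball_in(b3,rmA)}, require {robot_in(rmB)}
    → {ball_in(b3,rmA), robot_in(rmB)}
  through step 2 (go(rmA,rmB)): drop {robot_in(rmB)}, keep {ball_in(b3,rmA)}, require {robot_in(rmA)}
    → {ball_in(b3,rmA), robot_in(rmA)}
  through step 1 (go(rmB,rmA)): drop {robot_in(rmA)}, keep {ball_in(b3,rmA)}, require {robot_in(rmB)}
    → {ball_in(b3,rmA), robot_in(rmB)}

== RESULT ==
["ball_in(b3,rmA)", "robot_in(rmB)"]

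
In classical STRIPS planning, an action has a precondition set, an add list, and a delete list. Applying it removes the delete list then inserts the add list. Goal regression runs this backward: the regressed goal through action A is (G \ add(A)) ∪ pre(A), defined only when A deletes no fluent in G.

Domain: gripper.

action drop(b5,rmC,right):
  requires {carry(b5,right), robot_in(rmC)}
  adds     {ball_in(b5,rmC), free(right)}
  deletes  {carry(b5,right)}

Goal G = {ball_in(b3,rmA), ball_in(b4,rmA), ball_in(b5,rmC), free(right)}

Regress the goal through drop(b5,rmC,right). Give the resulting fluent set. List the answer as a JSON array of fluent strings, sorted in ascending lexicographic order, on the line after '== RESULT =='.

Regress:
  G ∩ del = {}  (empty — regression defined)
  G \ add = {ball_in(b3,rmA), ball_in(b4,rmA), ball_in(b5,rmC), free(right)} \ {ball_in(b5,rmC), free(right)} = {ball_in(b3,rmA), ball_in(b4,rmA)}
  ∪ pre   = {ball_in(b3,rmA), ball_in(b4,rmA)} ∪ {carry(b5,right), robot_in(rmC)}
          = {ball_in(b3,rmA), ball_in(b4,rmA), carry(b5,right), robot_in(rmC)}

== RESULT ==
["ball_in(b3,rmA)", "ball_in(b4,rmA)", "carry(b5,right)", "robot_in(rmC)"]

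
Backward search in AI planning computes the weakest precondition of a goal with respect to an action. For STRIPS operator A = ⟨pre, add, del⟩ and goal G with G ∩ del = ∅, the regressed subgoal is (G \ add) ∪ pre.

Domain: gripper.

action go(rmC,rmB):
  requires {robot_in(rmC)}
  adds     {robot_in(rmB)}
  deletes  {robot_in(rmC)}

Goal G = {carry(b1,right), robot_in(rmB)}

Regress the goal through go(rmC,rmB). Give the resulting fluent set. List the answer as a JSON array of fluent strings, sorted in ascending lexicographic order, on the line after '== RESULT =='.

Compute (G \ add) ∪ pre:
  G ∩ del = {}  (empty — regression defined)
  G \ add = {carry(b1,right), robot_in(rmB)} \ {robot_in(rmB)} = {carry(b1,right)}
  ∪ pre   = {carry(b1,right)} ∪ {robot_in(rmC)}
          = {carry(b1,right), robot_in(rmC)}

== RESULT ==
["carry(b1,right)", "robot_in(rmC)"]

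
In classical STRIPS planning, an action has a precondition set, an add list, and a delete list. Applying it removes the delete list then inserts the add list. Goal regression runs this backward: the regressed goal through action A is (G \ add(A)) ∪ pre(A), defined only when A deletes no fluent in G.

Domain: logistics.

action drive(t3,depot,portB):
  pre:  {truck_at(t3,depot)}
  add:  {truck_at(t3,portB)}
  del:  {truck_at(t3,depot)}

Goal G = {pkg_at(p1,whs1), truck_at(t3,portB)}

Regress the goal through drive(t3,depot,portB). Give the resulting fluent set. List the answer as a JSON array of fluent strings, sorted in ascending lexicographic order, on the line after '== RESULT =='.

Regress:
  G ∩ del = {}  (empty — regression defined)
  G \ add = {pkg_at(p1,whs1), truck_at(t3,portB)} \ {truck_at(t3,portB)} = {pkg_at(p1,whs1)}
  ∪ pre   = {pkg_at(p1,whs1)} ∪ {truck_at(t3,depot)}
          = {pkg_at(p1,whs1), truck_at(t3,depot)}

== RESULT ==
["pkg_at(p1,whs1)", "truck_at(t3,depot)"]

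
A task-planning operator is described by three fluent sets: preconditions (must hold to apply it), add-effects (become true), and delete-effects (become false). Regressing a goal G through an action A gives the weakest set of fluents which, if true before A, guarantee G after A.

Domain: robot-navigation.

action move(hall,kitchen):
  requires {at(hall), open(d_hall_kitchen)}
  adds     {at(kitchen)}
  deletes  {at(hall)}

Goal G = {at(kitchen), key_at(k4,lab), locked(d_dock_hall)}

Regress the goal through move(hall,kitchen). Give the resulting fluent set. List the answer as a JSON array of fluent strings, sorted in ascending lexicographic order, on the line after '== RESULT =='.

Compute (G \ add) ∪ pre:
  G ∩ del = {}  (empty — regression defined)
  G \ add = {at(kitchen), key_at(k4,lab), locked(d_dock_hall)} \ {at(kitchen)} = {key_at(k4,lab), locked(d_dock_hall)}
  ∪ pre   = {key_at(k4,lab), locked(d_dock_hall)} ∪ {at(hall), open(d_hall_kitchen)}
          = {at(hall), key_at(k4,lab), locked(d_dock_hall), open(d_hall_kitchen)}

== RESULT ==
["at(hall)", "key_at(k4,lab)", "locked(d_dock_hall)", "open(d_hall_kitchen)"]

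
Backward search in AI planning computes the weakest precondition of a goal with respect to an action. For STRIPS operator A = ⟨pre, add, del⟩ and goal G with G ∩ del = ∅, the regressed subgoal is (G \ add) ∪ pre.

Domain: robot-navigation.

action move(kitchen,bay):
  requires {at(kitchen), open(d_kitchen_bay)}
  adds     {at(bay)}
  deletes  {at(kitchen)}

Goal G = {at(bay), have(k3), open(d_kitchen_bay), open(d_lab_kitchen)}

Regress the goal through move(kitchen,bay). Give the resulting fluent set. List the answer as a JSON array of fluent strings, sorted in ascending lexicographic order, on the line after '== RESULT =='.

Compute (G \ add) ∪ pre:
  G ∩ del = {}  (empty — regression defined)
  G \ add = {at(bay), have(k3), open(d_kitchen_bay), open(d_lab_kitchen)} \ {at(bay)} = {have(k3), open(d_kitchen_bay), open(d_lab_kitchen)}
  ∪ pre   = {have(k3), open(d_kitchen_bay), open(d_lab_kitchen)} ∪ {at(kitchen), open(d_kitchen_bay)}
          = {at(kitchen), have(k3), open(d_kitchen_bay), open(d_lab_kitchen)}

== RESULT ==
["at(kitchen)", "have(k3)", "open(d_kitchen_bay)", "open(d_lab_kitchen)"]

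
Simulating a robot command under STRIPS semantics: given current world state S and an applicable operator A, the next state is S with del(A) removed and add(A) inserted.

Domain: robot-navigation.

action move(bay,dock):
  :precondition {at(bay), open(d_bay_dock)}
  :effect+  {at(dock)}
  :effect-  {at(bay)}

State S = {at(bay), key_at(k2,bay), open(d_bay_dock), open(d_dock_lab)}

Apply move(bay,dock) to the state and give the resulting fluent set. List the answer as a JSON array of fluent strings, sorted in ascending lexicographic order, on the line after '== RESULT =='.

Compute (S \ del) ∪ add:
  pre ⊆ S: {at(bay), open(d_bay_dock)} ⊆ S  — applicable
  S \ del = {key_at(k2,bay), open(d_bay_dock), open(d_dock_lab)}
  ∪ add   = {at(dock), key_at(k2,bay), open(d_bay_dock), open(d_dock_lab)}

== RESULT ==
["at(dock)", "key_at(k2,bay)", "open(d_bay_dock)", "open(d_dock_lab)"]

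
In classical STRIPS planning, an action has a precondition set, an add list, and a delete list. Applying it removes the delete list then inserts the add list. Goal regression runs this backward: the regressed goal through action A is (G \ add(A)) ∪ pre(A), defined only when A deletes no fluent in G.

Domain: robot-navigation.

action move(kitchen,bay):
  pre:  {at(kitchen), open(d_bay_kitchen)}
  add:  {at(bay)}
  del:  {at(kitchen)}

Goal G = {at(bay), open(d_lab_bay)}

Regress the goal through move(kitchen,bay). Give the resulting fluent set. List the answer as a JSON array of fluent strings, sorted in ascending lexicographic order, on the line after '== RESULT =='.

Regress:
  G ∩ del = {}  (empty — regression defined)
  G \ add = {at(bay), open(d_lab_bay)} \ {at(bay)} = {open(d_lab_bay)}
  ∪ pre   = {open(d_lab_bay)} ∪ {at(kitchen), open(d_bay_kitchen)}
          = {at(kitchen), open(d_bay_kitchen), open(d_lab_bay)}

== RESULT ==
["at(kitchen)", "open(d_bay_kitchen)", "open(d_lab_bay)"]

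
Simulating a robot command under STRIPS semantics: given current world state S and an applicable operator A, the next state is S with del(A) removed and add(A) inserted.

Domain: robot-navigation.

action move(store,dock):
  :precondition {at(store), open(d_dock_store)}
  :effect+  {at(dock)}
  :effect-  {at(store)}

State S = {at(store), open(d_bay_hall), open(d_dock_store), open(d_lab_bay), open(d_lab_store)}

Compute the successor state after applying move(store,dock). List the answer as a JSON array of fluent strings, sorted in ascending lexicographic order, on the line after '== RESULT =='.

Progress:
  pre ⊆ S: {at(store), open(d_dock_store)} ⊆ S  — applicable
  S \ del = {open(d_bay_hall), open(d_dock_store), open(d_lab_bay), open(d_lab_store)}
  ∪ add   = {at(dock), open(d_bay_hall), open(d_dock_store), open(d_lab_bay), open(d_lab_store)}

== RESULT ==
["at(dock)", "open(d_bay_hall)", "open(d_dock_store)", "open(d_lab_bay)", "open(d_lab_store)"]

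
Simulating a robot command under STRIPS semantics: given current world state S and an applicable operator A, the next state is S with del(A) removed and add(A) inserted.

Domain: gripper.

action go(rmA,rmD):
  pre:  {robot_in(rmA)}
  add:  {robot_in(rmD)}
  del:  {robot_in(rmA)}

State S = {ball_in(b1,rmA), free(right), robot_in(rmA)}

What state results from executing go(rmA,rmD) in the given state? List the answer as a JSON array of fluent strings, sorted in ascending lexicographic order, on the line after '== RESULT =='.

Progress:
  pre ⊆ S: {robot_in(rmA)} ⊆ S  — applicable
  S \ del = {ball_in(b1,rmA), free(right)}
  ∪ add   = {ball_in(b1,rmA), free(right), robot_in(rmD)}

== RESULT ==
["ball_in(b1,rmA)", "free(right)", "robot_in(rmD)"]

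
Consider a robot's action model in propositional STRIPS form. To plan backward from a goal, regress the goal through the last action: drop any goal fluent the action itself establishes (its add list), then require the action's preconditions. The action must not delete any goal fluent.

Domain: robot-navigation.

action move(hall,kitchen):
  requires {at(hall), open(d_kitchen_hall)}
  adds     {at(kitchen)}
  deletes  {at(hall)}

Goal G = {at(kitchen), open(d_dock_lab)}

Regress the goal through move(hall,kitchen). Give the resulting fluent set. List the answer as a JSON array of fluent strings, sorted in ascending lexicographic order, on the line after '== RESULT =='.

Compute (G \ add) ∪ pre:
  G ∩ del = {}  (empty — regression defined)
  G \ add = {at(kitchen), open(d_dock_lab)} \ {at(kitchen)} = {open(d_dock_lab)}
  ∪ pre   = {open(d_dock_lab)} ∪ {at(hall), open(d_kitchen_hall)}
          = {at(hall), open(d_dock_lab), open(d_kitchen_hall)}

== RESULT ==
["at(hall)", "open(d_dock_lab)", "open(d_kitchen_hall)"]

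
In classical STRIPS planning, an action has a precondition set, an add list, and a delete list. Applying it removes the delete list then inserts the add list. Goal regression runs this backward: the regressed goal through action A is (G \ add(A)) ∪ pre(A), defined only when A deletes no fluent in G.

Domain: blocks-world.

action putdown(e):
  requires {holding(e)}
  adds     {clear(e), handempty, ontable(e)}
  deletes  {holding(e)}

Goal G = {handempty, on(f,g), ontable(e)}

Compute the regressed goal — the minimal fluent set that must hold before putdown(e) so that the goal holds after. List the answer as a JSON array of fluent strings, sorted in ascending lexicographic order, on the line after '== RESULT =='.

Compute (G \ add) ∪ pre:
  G ∩ del = {}  (empty — regression defined)
  G \ add = {handempty, on(f,g), ontable(e)} \ {clear(e), handempty, ontable(e)} = {on(f,g)}
  ∪ pre   = {on(f,g)} ∪ {holding(e)}
          = {holding(e), on(f,g)}

== RESULT ==
["holding(e)", "on(f,g)"]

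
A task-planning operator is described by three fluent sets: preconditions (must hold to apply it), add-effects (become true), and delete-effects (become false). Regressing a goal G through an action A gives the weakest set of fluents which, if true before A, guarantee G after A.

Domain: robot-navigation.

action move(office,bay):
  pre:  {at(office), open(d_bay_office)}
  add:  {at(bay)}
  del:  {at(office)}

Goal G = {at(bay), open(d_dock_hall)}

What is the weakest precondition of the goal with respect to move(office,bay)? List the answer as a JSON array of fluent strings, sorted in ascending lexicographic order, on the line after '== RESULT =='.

Regress:
  G ∩ del = {}  (empty — regression defined)
  G \ add = {at(bay), open(d_dock_hall)} \ {at(bay)} = {open(d_dock_hall)}
  ∪ pre   = {open(d_dock_hall)} ∪ {at(office), open(d_bay_office)}
          = {at(office), open(d_bay_office), open(d_dock_hall)}

== RESULT ==
["at(office)", "open(d_bay_office)", "open(d_dock_hall)"]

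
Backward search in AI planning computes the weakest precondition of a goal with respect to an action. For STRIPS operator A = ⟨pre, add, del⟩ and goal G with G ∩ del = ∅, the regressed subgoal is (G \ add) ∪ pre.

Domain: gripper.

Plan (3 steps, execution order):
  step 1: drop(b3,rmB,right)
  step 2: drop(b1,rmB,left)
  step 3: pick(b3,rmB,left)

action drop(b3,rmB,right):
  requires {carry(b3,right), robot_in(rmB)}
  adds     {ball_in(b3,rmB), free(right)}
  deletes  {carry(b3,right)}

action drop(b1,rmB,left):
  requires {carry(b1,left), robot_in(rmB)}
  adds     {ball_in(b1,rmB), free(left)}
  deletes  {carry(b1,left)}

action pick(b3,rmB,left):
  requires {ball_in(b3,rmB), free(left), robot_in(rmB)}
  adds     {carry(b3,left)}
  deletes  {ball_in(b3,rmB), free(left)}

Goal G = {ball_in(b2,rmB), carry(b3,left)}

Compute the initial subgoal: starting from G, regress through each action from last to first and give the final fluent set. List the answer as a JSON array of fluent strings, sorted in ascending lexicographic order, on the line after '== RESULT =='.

Work backward from the goal:
  through step 3 (pick(b3,rmB,left)): drop {carry(b3,left)}, keep {ball_in(b2,rmB)}, require {ball_in(b3,rmB), free(left), robot_in(rmB)}
    → {ball_in(b2,rmB), ball_in(b3,rmB), free(left), robot_in(rmB)}
  through step 2 (drop(b1,rmB,left)): drop {free(left)}, keep {ball_in(b2,rmB), ball_in(b3,rmB), robot_in(rmB)}, require {carry(b1,left), robot_in(rmB)}
    → {ball_in(b2,rmB), ball_in(b3,rmB), carry(b1,left), robot_in(rmB)}
  through step 1 (drop(b3,rmB,right)): drop {ball_in(b3,rmB)}, keep {ball_in(b2,rmB), carry(b1,left), robot_in(rmB)}, require {carry(b3,right), robot_in(rmB)}
    → {ball_in(b2,rmB), carry(b1,left), carry(b3,right), robot_in(rmB)}

== RESULT ==
["ball_in(b2,rmB)", "carry(b1,left)", "carry(b3,right)", "robot_in(rmB)"]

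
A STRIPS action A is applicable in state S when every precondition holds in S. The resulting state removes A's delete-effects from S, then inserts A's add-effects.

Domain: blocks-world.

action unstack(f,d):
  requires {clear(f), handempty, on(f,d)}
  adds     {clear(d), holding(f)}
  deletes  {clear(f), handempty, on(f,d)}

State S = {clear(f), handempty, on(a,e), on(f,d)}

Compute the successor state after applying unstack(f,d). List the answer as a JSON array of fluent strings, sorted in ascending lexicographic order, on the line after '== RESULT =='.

Compute (S \ del) ∪ add:
  pre ⊆ S: {clear(f), handempty, on(f,d)} ⊆ S  — applicable
  S \ del = {on(a,e)}
  ∪ add   = {clear(d), holding(f), on(a,e)}

== RESULT ==
["clear(d)", "holding(f)", "on(a,e)"]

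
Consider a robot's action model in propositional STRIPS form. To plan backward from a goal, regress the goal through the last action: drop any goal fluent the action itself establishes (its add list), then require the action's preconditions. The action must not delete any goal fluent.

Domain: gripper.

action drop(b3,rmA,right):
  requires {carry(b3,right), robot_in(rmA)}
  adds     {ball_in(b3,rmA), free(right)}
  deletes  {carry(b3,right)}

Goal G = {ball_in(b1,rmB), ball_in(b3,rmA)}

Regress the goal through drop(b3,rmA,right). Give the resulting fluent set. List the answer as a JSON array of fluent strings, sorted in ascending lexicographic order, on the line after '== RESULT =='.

Compute (G \ add) ∪ pre:
  G ∩ del = {}  (empty — regression defined)
  G \ add = {ball_in(b1,rmB), ball_in(b3,rmA)} \ {ball_in(b3,rmA), free(right)} = {ball_in(b1,rmB)}
  ∪ pre   = {ball_in(b1,rmB)} ∪ {carry(b3,right), robot_in(rmA)}
          = {ball_in(b1,rmB), carry(b3,right), robot_in(rmA)}

== RESULT ==
["ball_in(b1,rmB)", "carry(b3,right)", "robot_in(rmA)"]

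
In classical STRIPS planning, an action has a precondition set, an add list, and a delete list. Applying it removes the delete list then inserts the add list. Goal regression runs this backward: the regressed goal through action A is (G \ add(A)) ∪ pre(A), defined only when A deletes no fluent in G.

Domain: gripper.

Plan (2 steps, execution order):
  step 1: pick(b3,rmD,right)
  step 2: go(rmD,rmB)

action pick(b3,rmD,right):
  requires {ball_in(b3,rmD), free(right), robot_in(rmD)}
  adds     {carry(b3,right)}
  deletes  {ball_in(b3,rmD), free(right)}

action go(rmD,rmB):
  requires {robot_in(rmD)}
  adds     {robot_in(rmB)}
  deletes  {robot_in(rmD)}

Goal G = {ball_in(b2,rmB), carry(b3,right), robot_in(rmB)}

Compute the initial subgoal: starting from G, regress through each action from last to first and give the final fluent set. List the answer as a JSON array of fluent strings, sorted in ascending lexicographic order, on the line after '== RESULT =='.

Work backward from the goal:
  through step 2 (go(rmD,rmB)): drop {robot_in(rmB)}, keep {ball_in(b2,rmB), carry(b3,right)}, require {robot_in(rmD)}
    → {ball_in(b2,rmB), carry(b3,right), robot_in(rmD)}
  through step 1 (pick(b3,rmD,right)): drop {carry(b3,right)}, keep {ball_in(b2,rmB), robot_in(rmD)}, require {ball_in(b3,rmD), free(right), robot_in(rmD)}
    → {ball_in(b2,rmB), ball_in(b3,rmD), free(right), robot_in(rmD)}

== RESULT ==
["ball_in(b2,rmB)", "ball_in(b3,rmD)", "free(right)", "robot_in(rmD)"]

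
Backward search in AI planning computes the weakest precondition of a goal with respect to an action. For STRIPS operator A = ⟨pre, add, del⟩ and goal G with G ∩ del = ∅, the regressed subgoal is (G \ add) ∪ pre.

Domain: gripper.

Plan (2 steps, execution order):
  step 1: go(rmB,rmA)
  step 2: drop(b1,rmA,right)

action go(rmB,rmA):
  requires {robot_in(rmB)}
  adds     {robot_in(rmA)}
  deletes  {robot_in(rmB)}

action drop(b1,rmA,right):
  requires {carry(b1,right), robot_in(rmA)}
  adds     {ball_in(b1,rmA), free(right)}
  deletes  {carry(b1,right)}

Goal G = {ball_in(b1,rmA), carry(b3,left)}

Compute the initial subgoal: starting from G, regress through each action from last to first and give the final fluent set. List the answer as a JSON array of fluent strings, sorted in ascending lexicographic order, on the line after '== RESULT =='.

Regress step by step:
  through step 2 (drop(b1,rmA,right)): drop {ball_in(b1,rmA)}, keep {carry(b3,left)}, require {carry(b1,right), robot_in(rmA)}
    → {carry(b1,right), carry(b3,left), robot_in(rmA)}
  through step 1 (go(rmB,rmA)): drop {robot_in(rmA)}, keep {carry(b1,right), carry(b3,left)}, require {robot_in(rmB)}
    → {carry(b1,right), carry(b3,left), robot_in(rmB)}

== RESULT ==
["carry(b1,right)", "carry(b3,left)", "robot_in(rmB)"]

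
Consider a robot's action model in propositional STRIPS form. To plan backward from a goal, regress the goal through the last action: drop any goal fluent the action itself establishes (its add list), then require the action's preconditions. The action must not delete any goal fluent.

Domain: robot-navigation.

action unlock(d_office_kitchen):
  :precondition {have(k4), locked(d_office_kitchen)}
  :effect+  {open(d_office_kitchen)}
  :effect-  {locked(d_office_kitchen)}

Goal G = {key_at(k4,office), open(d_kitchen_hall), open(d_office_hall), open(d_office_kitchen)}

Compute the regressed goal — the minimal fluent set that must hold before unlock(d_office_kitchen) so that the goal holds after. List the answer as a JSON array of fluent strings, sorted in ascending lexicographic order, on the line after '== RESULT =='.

Regress:
  G ∩ del = {}  (empty — regression defined)
  G \ add = {key_at(k4,office), open(d_kitchen_hall), open(d_office_hall), open(d_office_kitchen)} \ {open(d_office_kitchen)} = {key_at(k4,office), open(d_kitchen_hall), open(d_office_hall)}
  ∪ pre   = {key_at(k4,office), open(d_kitchen_hall), open(d_office_hall)} ∪ {have(k4), locked(d_office_kitchen)}
          = {have(k4), key_at(k4,office), locked(d_office_kitchen), open(d_kitchen_hall), open(d_office_hall)}

== RESULT ==
["have(k4)", "key_at(k4,office)", "locked(d_office_kitchen)", "open(d_kitchen_hall)", "open(d_office_hall)"]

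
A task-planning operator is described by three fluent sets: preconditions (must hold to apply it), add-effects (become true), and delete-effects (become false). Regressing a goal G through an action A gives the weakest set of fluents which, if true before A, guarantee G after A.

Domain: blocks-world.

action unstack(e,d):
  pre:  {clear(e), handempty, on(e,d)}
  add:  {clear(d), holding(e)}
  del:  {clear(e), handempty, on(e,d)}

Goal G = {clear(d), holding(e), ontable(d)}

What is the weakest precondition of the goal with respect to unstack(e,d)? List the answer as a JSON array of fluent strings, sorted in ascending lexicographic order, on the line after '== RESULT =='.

Compute (G \ add) ∪ pre:
  G ∩ del = {}  (empty — regression defined)
  G \ add = {clear(d), holding(e), ontable(d)} \ {clear(d), holding(e)} = {ontable(d)}
  ∪ pre   = {ontable(d)} ∪ {clear(e), handempty, on(e,d)}
          = {clear(e), handempty, on(e,d), ontable(d)}

== RESULT ==
["clear(e)", "handempty", "on(e,d)", "ontable(d)"]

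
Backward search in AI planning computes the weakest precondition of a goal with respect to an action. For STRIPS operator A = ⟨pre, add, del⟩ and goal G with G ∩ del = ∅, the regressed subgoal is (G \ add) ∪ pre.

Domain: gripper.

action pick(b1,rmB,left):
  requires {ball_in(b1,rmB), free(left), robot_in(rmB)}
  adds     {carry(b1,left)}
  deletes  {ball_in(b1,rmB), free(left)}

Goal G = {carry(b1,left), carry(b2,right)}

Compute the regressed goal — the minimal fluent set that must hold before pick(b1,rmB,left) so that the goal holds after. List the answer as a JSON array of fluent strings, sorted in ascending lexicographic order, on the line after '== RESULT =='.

Regress:
  G ∩ del = {}  (empty — regression defined)
  G \ add = {carry(b1,left), carry(b2,right)} \ {carry(b1,left)} = {carry(b2,right)}
  ∪ pre   = {carry(b2,right)} ∪ {ball_in(b1,rmB), free(left), robot_in(rmB)}
          = {ball_in(b1,rmB), carry(b2,right), free(left), robot_in(rmB)}

== RESULT ==
["ball_in(b1,rmB)", "carry(b2,right)", "free(left)", "robot_in(rmB)"]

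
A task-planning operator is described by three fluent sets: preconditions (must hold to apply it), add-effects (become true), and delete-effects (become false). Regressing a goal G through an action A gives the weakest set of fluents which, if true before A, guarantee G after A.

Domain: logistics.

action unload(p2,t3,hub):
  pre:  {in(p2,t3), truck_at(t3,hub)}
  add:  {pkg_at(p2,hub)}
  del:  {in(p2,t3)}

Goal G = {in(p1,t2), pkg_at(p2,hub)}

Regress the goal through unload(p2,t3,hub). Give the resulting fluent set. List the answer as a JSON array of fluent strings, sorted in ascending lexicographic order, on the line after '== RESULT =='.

Regress:
  G ∩ del = {}  (empty — regression defined)
  G \ add = {in(p1,t2), pkg_at(p2,hub)} \ {pkg_at(p2,hub)} = {in(p1,t2)}
  ∪ pre   = {in(p1,t2)} ∪ {in(p2,t3), truck_at(t3,hub)}
          = {in(p1,t2), in(p2,t3), truck_at(t3,hub)}

== RESULT ==
["in(p1,t2)", "in(p2,t3)", "truck_at(t3,hub)"]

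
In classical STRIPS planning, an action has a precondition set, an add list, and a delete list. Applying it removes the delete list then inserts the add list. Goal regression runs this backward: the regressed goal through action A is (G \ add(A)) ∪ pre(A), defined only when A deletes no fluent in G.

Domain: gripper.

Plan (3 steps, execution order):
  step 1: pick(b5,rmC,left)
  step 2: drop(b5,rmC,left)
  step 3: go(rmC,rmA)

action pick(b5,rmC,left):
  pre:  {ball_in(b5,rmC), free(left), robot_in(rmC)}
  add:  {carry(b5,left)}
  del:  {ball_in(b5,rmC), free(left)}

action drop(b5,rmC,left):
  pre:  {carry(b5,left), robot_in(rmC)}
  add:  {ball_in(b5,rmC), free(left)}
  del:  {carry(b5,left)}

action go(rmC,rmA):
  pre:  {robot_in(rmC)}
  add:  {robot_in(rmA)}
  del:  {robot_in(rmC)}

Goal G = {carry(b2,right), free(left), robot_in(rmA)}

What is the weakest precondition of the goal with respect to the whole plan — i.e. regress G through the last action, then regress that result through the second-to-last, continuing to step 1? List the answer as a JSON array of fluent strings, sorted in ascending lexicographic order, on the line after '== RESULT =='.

Regress step by step:
  through step 3 (go(rmC,rmA)): drop {robot_in(rmA)}, keep {carry(b2,right), free(left)}, require {robot_in(rmC)}
    → {carry(b2,right), free(left), robot_in(rmC)}
  through step 2 (drop(b5,rmC,left)): drop {free(left)}, keep {carry(b2,right), robot_in(rmC)}, require {carry(b5,left), robot_in(rmC)}
    → {carry(b2,right), carry(b5,left), robot_in(rmC)}
  through step 1 (pick(b5,rmC,left)): drop {carry(b5,left)}, keep {carry(b2,right), robot_in(rmC)}, require {ball_in(b5,rmC), free(left), robot_in(rmC)}
    → {ball_in(b5,rmC), carry(b2,right), free(left), robot_in(rmC)}

== RESULT ==
["ball_in(b5,rmC)", "carry(b2,right)", "free(left)", "robot_in(rmC)"]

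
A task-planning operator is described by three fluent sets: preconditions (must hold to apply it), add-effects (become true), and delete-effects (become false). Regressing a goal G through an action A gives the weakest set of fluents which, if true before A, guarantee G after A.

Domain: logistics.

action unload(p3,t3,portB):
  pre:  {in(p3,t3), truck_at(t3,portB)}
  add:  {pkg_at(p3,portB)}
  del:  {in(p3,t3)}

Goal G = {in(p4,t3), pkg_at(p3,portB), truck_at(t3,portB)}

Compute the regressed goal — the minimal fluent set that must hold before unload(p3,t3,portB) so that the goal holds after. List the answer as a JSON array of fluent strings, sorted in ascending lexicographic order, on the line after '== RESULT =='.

Compute (G \ add) ∪ pre:
  G ∩ del = {}  (empty — regression defined)
  G \ add = {in(p4,t3), pkg_at(p3,portB), truck_at(t3,portB)} \ {pkg_at(p3,portB)} = {in(p4,t3), truck_at(t3,portB)}
  ∪ pre   = {in(p4,t3), truck_at(t3,portB)} ∪ {in(p3,t3), truck_at(t3,portB)}
          = {in(p3,t3), in(p4,t3), truck_at(t3,portB)}

== RESULT ==
["in(p3,t3)", "in(p4,t3)", "truck_at(t3,portB)"]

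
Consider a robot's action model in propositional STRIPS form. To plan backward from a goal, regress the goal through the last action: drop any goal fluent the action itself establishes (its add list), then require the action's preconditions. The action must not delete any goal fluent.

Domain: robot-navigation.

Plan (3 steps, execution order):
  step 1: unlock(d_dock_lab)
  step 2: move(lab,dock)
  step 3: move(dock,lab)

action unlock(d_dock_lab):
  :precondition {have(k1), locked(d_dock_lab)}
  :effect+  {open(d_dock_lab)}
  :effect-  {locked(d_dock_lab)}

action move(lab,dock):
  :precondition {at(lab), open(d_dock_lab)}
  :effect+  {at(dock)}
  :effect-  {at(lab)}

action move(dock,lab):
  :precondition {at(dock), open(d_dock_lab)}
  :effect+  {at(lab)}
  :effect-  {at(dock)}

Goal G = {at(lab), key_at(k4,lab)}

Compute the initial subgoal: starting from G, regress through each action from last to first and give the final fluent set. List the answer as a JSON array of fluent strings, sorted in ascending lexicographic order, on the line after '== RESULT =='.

Regress step by step:
  through step 3 (move(dock,lab)): drop {at(lab)}, keep {key_at(k4,lab)}, require {at(dock), open(d_dock_lab)}
    → {at(dock), key_at(k4,lab), open(d_dock_lab)}
  through step 2 (move(lab,dock)): drop {at(dock)}, keep {key_at(k4,lab), open(d_dock_lab)}, require {at(lab), open(d_dock_lab)}
    → {at(lab), key_at(k4,lab), open(d_dock_lab)}
  through step 1 (unlock(d_dock_lab)): drop {open(d_dock_lab)}, keep {at(lab), key_at(k4,lab)}, require {have(k1), locked(d_dock_lab)}
    → {at(lab), have(k1), key_at(k4,lab), locked(d_dock_lab)}

== RESULT ==
["at(lab)", "have(k1)", "key_at(k4,lab)", "locked(d_dock_lab)"]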